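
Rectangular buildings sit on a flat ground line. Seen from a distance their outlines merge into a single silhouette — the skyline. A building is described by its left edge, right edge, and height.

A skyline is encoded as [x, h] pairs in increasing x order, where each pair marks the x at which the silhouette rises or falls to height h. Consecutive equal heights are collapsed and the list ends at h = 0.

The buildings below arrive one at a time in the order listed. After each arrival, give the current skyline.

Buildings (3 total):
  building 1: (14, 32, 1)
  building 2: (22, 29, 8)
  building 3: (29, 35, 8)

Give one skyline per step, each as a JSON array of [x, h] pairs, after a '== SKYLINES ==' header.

== SKYLINES ==
[[14,1],[32,0]]
[[14,1],[22,8],[29,1],[32,0]]
[[14,1],[22,8],[35,0]]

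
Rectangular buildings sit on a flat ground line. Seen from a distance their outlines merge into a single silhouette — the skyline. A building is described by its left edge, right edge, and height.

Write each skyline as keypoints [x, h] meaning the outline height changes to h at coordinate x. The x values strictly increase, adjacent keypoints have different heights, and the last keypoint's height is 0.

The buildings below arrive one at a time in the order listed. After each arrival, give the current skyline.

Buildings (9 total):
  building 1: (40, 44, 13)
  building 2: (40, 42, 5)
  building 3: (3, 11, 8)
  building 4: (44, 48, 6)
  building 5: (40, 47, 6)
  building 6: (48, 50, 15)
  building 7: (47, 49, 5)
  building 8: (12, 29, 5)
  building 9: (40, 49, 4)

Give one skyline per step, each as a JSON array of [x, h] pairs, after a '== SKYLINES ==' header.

== SKYLINES ==
[[40,13],[44,0]]
[[40,13],[44,0]]
[[3,8],[11,0],[40,13],[44,0]]
[[3,8],[11,0],[40,13],[44,6],[48,0]]
[[3,8],[11,0],[40,13],[44,6],[48,0]]
[[3,8],[11,0],[40,13],[44,6],[48,15],[50,0]]
[[3,8],[11,0],[40,13],[44,6],[48,15],[50,0]]
[[3,8],[11,0],[12,5],[29,0],[40,13],[44,6],[48,15],[50,0]]
[[3,8],[11,0],[12,5],[29,0],[40,13],[44,6],[48,15],[50,0]]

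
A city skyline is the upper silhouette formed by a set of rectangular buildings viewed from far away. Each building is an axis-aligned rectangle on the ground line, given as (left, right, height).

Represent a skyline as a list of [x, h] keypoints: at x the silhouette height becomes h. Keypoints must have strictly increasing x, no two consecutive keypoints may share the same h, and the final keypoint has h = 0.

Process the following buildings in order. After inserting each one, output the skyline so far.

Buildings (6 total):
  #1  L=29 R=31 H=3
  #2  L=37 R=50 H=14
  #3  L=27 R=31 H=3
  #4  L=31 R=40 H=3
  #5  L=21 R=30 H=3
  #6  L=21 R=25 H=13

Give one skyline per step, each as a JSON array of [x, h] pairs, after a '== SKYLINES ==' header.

== SKYLINES ==
[[29,3],[31,0]]
[[29,3],[31,0],[37,14],[50,0]]
[[27,3],[31,0],[37,14],[50,0]]
[[27,3],[37,14],[50,0]]
[[21,3],[37,14],[50,0]]
[[21,13],[25,3],[37,14],[50,0]]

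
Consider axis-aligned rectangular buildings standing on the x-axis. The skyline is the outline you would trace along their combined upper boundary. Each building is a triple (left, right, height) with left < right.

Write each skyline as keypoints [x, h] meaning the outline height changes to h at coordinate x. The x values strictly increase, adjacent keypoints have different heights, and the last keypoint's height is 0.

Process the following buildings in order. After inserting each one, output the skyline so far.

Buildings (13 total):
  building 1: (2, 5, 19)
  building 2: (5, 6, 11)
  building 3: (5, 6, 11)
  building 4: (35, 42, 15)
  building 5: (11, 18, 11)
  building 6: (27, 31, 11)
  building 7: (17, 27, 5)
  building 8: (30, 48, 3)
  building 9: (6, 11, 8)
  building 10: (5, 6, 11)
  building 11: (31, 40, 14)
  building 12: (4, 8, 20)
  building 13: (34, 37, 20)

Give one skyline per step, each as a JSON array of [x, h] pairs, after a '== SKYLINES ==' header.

== SKYLINES ==
[[2,19],[5,0]]
[[2,19],[5,11],[6,0]]
[[2,19],[5,11],[6,0]]
[[2,19],[5,11],[6,0],[35,15],[42,0]]
[[2,19],[5,11],[6,0],[11,11],[18,0],[35,15],[42,0]]
[[2,19],[5,11],[6,0],[11,11],[18,0],[27,11],[31,0],[35,15],[42,0]]
[[2,19],[5,11],[6,0],[11,11],[18,5],[27,11],[31,0],[35,15],[42,0]]
[[2,19],[5,11],[6,0],[11,11],[18,5],[27,11],[31,3],[35,15],[42,3],[48,0]]
[[2,19],[5,11],[6,8],[11,11],[18,5],[27,11],[31,3],[35,15],[42,3],[48,0]]
[[2,19],[5,11],[6,8],[11,11],[18,5],[27,11],[31,3],[35,15],[42,3],[48,0]]
[[2,19],[5,11],[6,8],[11,11],[18,5],[27,11],[31,14],[35,15],[42,3],[48,0]]
[[2,19],[4,20],[8,8],[11,11],[18,5],[27,11],[31,14],[35,15],[42,3],[48,0]]
[[2,19],[4,20],[8,8],[11,11],[18,5],[27,11],[31,14],[34,20],[37,15],[42,3],[48,0]]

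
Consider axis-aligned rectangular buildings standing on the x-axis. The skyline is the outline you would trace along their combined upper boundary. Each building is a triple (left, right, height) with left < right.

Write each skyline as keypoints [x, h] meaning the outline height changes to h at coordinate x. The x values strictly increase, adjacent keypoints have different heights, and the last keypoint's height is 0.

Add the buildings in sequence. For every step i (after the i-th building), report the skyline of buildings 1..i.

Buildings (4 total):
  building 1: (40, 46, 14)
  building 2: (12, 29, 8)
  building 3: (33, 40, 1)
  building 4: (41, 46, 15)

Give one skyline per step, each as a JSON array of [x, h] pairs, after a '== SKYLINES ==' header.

== SKYLINES ==
[[40,14],[46,0]]
[[12,8],[29,0],[40,14],[46,0]]
[[12,8],[29,0],[33,1],[40,14],[46,0]]
[[12,8],[29,0],[33,1],[40,14],[41,15],[46,0]]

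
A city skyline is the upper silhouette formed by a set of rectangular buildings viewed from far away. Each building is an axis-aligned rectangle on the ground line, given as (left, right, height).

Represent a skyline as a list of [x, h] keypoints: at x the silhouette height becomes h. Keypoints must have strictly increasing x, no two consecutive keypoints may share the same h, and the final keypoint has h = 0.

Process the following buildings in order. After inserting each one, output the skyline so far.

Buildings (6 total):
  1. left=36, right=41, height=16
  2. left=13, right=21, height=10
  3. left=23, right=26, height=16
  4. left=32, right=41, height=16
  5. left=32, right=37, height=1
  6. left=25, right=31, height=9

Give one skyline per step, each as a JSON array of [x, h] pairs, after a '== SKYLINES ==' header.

== SKYLINES ==
[[36,16],[41,0]]
[[13,10],[21,0],[36,16],[41,0]]
[[13,10],[21,0],[23,16],[26,0],[36,16],[41,0]]
[[13,10],[21,0],[23,16],[26,0],[32,16],[41,0]]
[[13,10],[21,0],[23,16],[26,0],[32,16],[41,0]]
[[13,10],[21,0],[23,16],[26,9],[31,0],[32,16],[41,0]]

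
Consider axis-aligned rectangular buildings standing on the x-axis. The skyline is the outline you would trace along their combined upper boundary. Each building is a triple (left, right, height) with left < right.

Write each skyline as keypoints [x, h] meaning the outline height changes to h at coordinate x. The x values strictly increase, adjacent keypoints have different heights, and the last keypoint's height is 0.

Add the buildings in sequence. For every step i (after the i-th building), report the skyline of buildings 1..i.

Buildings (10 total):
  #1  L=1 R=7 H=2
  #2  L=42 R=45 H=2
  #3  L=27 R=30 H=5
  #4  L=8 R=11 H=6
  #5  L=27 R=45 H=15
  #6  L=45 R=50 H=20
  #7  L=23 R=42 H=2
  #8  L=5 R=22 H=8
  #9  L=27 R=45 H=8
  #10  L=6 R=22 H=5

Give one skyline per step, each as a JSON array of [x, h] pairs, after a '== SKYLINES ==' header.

== SKYLINES ==
[[1,2],[7,0]]
[[1,2],[7,0],[42,2],[45,0]]
[[1,2],[7,0],[27,5],[30,0],[42,2],[45,0]]
[[1,2],[7,0],[8,6],[11,0],[27,5],[30,0],[42,2],[45,0]]
[[1,2],[7,0],[8,6],[11,0],[27,15],[45,0]]
[[1,2],[7,0],[8,6],[11,0],[27,15],[45,20],[50,0]]
[[1,2],[7,0],[8,6],[11,0],[23,2],[27,15],[45,20],[50,0]]
[[1,2],[5,8],[22,0],[23,2],[27,15],[45,20],[50,0]]
[[1,2],[5,8],[22,0],[23,2],[27,15],[45,20],[50,0]]
[[1,2],[5,8],[22,0],[23,2],[27,15],[45,20],[50,0]]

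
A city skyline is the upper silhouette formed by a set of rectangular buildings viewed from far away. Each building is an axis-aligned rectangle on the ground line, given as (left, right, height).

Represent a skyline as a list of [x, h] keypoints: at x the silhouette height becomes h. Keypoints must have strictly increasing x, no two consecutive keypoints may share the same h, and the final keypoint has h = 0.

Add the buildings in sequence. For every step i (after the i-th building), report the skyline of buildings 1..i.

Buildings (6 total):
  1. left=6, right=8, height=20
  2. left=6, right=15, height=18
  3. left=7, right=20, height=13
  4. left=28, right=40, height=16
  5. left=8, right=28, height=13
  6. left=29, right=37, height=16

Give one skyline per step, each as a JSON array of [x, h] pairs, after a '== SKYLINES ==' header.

== SKYLINES ==
[[6,20],[8,0]]
[[6,20],[8,18],[15,0]]
[[6,20],[8,18],[15,13],[20,0]]
[[6,20],[8,18],[15,13],[20,0],[28,16],[40,0]]
[[6,20],[8,18],[15,13],[28,16],[40,0]]
[[6,20],[8,18],[15,13],[28,16],[40,0]]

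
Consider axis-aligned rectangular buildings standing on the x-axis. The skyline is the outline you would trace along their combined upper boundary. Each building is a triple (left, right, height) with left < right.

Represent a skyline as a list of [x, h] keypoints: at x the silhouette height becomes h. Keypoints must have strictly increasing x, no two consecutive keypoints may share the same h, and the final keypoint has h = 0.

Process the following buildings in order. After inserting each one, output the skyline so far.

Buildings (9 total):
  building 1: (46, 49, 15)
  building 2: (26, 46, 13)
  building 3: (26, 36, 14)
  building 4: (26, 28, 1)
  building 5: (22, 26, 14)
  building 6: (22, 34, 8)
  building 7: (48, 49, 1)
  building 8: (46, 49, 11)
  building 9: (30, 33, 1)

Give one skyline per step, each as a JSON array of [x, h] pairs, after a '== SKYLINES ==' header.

== SKYLINES ==
[[46,15],[49,0]]
[[26,13],[46,15],[49,0]]
[[26,14],[36,13],[46,15],[49,0]]
[[26,14],[36,13],[46,15],[49,0]]
[[22,14],[36,13],[46,15],[49,0]]
[[22,14],[36,13],[46,15],[49,0]]
[[22,14],[36,13],[46,15],[49,0]]
[[22,14],[36,13],[46,15],[49,0]]
[[22,14],[36,13],[46,15],[49,0]]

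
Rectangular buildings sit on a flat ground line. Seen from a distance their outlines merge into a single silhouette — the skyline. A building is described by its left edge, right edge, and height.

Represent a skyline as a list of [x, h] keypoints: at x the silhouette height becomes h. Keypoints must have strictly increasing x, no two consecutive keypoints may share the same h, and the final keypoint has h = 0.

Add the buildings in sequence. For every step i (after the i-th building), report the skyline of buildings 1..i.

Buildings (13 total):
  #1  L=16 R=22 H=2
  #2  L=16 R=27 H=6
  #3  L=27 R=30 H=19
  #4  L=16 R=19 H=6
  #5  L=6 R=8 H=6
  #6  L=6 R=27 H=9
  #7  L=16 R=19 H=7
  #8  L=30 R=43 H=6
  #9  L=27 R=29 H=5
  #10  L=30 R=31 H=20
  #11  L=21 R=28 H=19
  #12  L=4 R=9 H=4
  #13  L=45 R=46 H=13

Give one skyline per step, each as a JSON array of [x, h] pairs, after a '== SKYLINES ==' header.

== SKYLINES ==
[[16,2],[22,0]]
[[16,6],[27,0]]
[[16,6],[27,19],[30,0]]
[[16,6],[27,19],[30,0]]
[[6,6],[8,0],[16,6],[27,19],[30,0]]
[[6,9],[27,19],[30,0]]
[[6,9],[27,19],[30,0]]
[[6,9],[27,19],[30,6],[43,0]]
[[6,9],[27,19],[30,6],[43,0]]
[[6,9],[27,19],[30,20],[31,6],[43,0]]
[[6,9],[21,19],[30,20],[31,6],[43,0]]
[[4,4],[6,9],[21,19],[30,20],[31,6],[43,0]]
[[4,4],[6,9],[21,19],[30,20],[31,6],[43,0],[45,13],[46,0]]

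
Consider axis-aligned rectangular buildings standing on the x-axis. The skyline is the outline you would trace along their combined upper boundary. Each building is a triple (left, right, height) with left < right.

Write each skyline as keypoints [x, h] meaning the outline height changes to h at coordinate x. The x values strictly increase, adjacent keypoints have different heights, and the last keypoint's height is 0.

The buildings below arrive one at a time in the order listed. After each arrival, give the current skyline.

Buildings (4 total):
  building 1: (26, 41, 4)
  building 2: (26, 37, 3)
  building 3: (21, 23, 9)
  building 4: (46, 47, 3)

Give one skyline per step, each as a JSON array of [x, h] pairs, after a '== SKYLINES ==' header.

== SKYLINES ==
[[26,4],[41,0]]
[[26,4],[41,0]]
[[21,9],[23,0],[26,4],[41,0]]
[[21,9],[23,0],[26,4],[41,0],[46,3],[47,0]]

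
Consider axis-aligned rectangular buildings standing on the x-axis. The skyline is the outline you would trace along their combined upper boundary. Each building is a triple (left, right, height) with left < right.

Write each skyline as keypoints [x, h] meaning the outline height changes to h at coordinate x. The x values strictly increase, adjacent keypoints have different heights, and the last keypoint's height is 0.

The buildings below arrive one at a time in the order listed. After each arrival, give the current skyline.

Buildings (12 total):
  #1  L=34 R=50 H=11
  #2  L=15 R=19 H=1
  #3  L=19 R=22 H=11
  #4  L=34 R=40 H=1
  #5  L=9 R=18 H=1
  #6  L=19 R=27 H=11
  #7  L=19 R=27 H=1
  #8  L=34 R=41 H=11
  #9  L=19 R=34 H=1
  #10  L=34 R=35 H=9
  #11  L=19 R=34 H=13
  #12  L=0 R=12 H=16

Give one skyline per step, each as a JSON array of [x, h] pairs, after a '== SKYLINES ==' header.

== SKYLINES ==
[[34,11],[50,0]]
[[15,1],[19,0],[34,11],[50,0]]
[[15,1],[19,11],[22,0],[34,11],[50,0]]
[[15,1],[19,11],[22,0],[34,11],[50,0]]
[[9,1],[19,11],[22,0],[34,11],[50,0]]
[[9,1],[19,11],[27,0],[34,11],[50,0]]
[[9,1],[19,11],[27,0],[34,11],[50,0]]
[[9,1],[19,11],[27,0],[34,11],[50,0]]
[[9,1],[19,11],[27,1],[34,11],[50,0]]
[[9,1],[19,11],[27,1],[34,11],[50,0]]
[[9,1],[19,13],[34,11],[50,0]]
[[0,16],[12,1],[19,13],[34,11],[50,0]]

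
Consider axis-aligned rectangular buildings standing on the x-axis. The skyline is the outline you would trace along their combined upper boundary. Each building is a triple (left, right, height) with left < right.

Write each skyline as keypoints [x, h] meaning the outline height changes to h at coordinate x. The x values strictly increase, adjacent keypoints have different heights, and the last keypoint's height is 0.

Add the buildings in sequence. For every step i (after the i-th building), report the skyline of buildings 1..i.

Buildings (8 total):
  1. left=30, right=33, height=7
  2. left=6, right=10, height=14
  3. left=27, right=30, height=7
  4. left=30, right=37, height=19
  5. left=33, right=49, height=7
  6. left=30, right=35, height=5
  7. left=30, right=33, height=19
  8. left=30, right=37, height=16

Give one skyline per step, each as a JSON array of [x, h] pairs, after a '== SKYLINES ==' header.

== SKYLINES ==
[[30,7],[33,0]]
[[6,14],[10,0],[30,7],[33,0]]
[[6,14],[10,0],[27,7],[33,0]]
[[6,14],[10,0],[27,7],[30,19],[37,0]]
[[6,14],[10,0],[27,7],[30,19],[37,7],[49,0]]
[[6,14],[10,0],[27,7],[30,19],[37,7],[49,0]]
[[6,14],[10,0],[27,7],[30,19],[37,7],[49,0]]
[[6,14],[10,0],[27,7],[30,19],[37,7],[49,0]]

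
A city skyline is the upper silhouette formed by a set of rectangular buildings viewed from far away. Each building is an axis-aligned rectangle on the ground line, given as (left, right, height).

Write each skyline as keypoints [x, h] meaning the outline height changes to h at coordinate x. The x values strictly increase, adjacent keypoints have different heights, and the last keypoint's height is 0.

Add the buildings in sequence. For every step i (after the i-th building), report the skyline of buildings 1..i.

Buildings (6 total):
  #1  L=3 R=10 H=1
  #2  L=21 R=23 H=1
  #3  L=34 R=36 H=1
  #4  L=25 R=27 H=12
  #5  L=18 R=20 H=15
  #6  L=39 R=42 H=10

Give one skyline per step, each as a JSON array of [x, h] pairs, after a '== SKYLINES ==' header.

== SKYLINES ==
[[3,1],[10,0]]
[[3,1],[10,0],[21,1],[23,0]]
[[3,1],[10,0],[21,1],[23,0],[34,1],[36,0]]
[[3,1],[10,0],[21,1],[23,0],[25,12],[27,0],[34,1],[36,0]]
[[3,1],[10,0],[18,15],[20,0],[21,1],[23,0],[25,12],[27,0],[34,1],[36,0]]
[[3,1],[10,0],[18,15],[20,0],[21,1],[23,0],[25,12],[27,0],[34,1],[36,0],[39,10],[42,0]]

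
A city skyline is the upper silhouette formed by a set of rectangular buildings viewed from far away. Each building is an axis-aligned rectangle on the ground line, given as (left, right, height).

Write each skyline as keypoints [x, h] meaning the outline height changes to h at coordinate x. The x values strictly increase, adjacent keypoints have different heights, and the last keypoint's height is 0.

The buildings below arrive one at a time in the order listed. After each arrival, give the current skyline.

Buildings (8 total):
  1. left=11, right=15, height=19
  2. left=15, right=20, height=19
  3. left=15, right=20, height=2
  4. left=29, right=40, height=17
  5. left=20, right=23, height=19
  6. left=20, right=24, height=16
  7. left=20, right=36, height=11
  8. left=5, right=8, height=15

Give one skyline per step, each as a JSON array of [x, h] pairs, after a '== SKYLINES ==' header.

== SKYLINES ==
[[11,19],[15,0]]
[[11,19],[20,0]]
[[11,19],[20,0]]
[[11,19],[20,0],[29,17],[40,0]]
[[11,19],[23,0],[29,17],[40,0]]
[[11,19],[23,16],[24,0],[29,17],[40,0]]
[[11,19],[23,16],[24,11],[29,17],[40,0]]
[[5,15],[8,0],[11,19],[23,16],[24,11],[29,17],[40,0]]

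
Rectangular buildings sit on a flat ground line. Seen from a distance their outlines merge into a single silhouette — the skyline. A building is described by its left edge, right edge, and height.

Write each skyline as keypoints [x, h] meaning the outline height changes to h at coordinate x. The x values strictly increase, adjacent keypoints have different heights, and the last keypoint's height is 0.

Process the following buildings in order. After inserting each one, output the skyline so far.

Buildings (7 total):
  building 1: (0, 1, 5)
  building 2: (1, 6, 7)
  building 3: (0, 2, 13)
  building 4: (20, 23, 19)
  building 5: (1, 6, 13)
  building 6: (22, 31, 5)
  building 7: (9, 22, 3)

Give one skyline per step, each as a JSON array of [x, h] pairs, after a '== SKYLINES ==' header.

== SKYLINES ==
[[0,5],[1,0]]
[[0,5],[1,7],[6,0]]
[[0,13],[2,7],[6,0]]
[[0,13],[2,7],[6,0],[20,19],[23,0]]
[[0,13],[6,0],[20,19],[23,0]]
[[0,13],[6,0],[20,19],[23,5],[31,0]]
[[0,13],[6,0],[9,3],[20,19],[23,5],[31,0]]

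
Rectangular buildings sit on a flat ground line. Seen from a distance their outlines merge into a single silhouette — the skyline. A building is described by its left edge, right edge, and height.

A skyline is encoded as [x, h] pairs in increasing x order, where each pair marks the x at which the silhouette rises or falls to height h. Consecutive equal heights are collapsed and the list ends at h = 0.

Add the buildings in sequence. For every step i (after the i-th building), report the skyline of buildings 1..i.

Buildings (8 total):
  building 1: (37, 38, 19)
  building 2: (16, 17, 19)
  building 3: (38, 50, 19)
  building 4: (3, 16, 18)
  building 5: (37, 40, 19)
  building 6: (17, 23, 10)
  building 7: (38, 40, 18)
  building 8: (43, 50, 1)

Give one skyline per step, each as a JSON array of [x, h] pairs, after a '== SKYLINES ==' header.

== SKYLINES ==
[[37,19],[38,0]]
[[16,19],[17,0],[37,19],[38,0]]
[[16,19],[17,0],[37,19],[50,0]]
[[3,18],[16,19],[17,0],[37,19],[50,0]]
[[3,18],[16,19],[17,0],[37,19],[50,0]]
[[3,18],[16,19],[17,10],[23,0],[37,19],[50,0]]
[[3,18],[16,19],[17,10],[23,0],[37,19],[50,0]]
[[3,18],[16,19],[17,10],[23,0],[37,19],[50,0]]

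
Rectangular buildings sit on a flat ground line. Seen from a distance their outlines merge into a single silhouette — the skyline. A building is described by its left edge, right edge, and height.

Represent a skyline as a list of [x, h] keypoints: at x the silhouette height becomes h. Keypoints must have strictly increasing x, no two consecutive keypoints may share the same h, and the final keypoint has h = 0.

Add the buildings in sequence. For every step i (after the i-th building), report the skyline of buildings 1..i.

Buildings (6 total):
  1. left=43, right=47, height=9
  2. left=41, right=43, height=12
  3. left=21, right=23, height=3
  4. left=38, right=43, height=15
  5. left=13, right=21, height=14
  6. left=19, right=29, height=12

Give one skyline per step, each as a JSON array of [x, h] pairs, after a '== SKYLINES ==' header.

== SKYLINES ==
[[43,9],[47,0]]
[[41,12],[43,9],[47,0]]
[[21,3],[23,0],[41,12],[43,9],[47,0]]
[[21,3],[23,0],[38,15],[43,9],[47,0]]
[[13,14],[21,3],[23,0],[38,15],[43,9],[47,0]]
[[13,14],[21,12],[29,0],[38,15],[43,9],[47,0]]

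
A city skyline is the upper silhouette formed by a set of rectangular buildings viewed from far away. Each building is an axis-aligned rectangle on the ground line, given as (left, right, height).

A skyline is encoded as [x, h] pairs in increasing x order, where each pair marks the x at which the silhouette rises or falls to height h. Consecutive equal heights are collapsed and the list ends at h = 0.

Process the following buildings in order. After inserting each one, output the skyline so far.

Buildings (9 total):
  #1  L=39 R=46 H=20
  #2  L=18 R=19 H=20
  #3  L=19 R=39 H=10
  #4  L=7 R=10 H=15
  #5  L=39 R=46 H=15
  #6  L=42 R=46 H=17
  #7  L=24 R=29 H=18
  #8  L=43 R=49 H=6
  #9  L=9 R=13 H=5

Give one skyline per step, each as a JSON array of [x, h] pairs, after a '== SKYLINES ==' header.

== SKYLINES ==
[[39,20],[46,0]]
[[18,20],[19,0],[39,20],[46,0]]
[[18,20],[19,10],[39,20],[46,0]]
[[7,15],[10,0],[18,20],[19,10],[39,20],[46,0]]
[[7,15],[10,0],[18,20],[19,10],[39,20],[46,0]]
[[7,15],[10,0],[18,20],[19,10],[39,20],[46,0]]
[[7,15],[10,0],[18,20],[19,10],[24,18],[29,10],[39,20],[46,0]]
[[7,15],[10,0],[18,20],[19,10],[24,18],[29,10],[39,20],[46,6],[49,0]]
[[7,15],[10,5],[13,0],[18,20],[19,10],[24,18],[29,10],[39,20],[46,6],[49,0]]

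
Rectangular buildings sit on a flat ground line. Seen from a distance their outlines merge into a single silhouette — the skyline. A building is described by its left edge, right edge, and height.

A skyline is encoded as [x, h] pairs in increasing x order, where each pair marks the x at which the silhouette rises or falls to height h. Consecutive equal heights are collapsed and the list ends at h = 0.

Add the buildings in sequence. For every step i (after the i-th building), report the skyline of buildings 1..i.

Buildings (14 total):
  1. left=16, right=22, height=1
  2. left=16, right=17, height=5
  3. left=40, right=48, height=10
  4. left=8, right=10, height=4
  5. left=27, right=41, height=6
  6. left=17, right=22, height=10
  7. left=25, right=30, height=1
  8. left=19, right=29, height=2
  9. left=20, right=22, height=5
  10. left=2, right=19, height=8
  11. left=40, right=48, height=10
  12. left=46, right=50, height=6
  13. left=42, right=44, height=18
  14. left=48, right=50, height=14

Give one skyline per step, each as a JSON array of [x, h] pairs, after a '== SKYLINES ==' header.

== SKYLINES ==
[[16,1],[22,0]]
[[16,5],[17,1],[22,0]]
[[16,5],[17,1],[22,0],[40,10],[48,0]]
[[8,4],[10,0],[16,5],[17,1],[22,0],[40,10],[48,0]]
[[8,4],[10,0],[16,5],[17,1],[22,0],[27,6],[40,10],[48,0]]
[[8,4],[10,0],[16,5],[17,10],[22,0],[27,6],[40,10],[48,0]]
[[8,4],[10,0],[16,5],[17,10],[22,0],[25,1],[27,6],[40,10],[48,0]]
[[8,4],[10,0],[16,5],[17,10],[22,2],[27,6],[40,10],[48,0]]
[[8,4],[10,0],[16,5],[17,10],[22,2],[27,6],[40,10],[48,0]]
[[2,8],[17,10],[22,2],[27,6],[40,10],[48,0]]
[[2,8],[17,10],[22,2],[27,6],[40,10],[48,0]]
[[2,8],[17,10],[22,2],[27,6],[40,10],[48,6],[50,0]]
[[2,8],[17,10],[22,2],[27,6],[40,10],[42,18],[44,10],[48,6],[50,0]]
[[2,8],[17,10],[22,2],[27,6],[40,10],[42,18],[44,10],[48,14],[50,0]]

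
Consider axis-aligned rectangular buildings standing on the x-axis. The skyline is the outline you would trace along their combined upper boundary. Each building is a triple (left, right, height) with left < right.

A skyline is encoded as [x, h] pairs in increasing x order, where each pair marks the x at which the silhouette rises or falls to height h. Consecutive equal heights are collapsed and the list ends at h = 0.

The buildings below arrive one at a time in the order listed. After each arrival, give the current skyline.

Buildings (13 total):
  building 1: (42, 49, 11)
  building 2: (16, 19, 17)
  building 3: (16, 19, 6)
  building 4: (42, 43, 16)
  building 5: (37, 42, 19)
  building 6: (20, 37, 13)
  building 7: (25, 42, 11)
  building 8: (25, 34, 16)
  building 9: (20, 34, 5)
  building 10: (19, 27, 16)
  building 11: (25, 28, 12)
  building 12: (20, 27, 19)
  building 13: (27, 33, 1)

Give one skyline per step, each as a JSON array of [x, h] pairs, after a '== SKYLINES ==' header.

== SKYLINES ==
[[42,11],[49,0]]
[[16,17],[19,0],[42,11],[49,0]]
[[16,17],[19,0],[42,11],[49,0]]
[[16,17],[19,0],[42,16],[43,11],[49,0]]
[[16,17],[19,0],[37,19],[42,16],[43,11],[49,0]]
[[16,17],[19,0],[20,13],[37,19],[42,16],[43,11],[49,0]]
[[16,17],[19,0],[20,13],[37,19],[42,16],[43,11],[49,0]]
[[16,17],[19,0],[20,13],[25,16],[34,13],[37,19],[42,16],[43,11],[49,0]]
[[16,17],[19,0],[20,13],[25,16],[34,13],[37,19],[42,16],[43,11],[49,0]]
[[16,17],[19,16],[34,13],[37,19],[42,16],[43,11],[49,0]]
[[16,17],[19,16],[34,13],[37,19],[42,16],[43,11],[49,0]]
[[16,17],[19,16],[20,19],[27,16],[34,13],[37,19],[42,16],[43,11],[49,0]]
[[16,17],[19,16],[20,19],[27,16],[34,13],[37,19],[42,16],[43,11],[49,0]]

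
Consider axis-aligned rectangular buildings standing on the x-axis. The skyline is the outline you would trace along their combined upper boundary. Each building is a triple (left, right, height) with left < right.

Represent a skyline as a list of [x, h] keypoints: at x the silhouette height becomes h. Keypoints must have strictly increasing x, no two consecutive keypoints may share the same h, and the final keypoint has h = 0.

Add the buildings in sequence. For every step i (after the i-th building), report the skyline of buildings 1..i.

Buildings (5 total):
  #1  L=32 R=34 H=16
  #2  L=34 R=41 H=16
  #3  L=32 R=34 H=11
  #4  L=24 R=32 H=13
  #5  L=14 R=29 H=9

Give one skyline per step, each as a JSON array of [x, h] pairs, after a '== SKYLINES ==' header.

== SKYLINES ==
[[32,16],[34,0]]
[[32,16],[41,0]]
[[32,16],[41,0]]
[[24,13],[32,16],[41,0]]
[[14,9],[24,13],[32,16],[41,0]]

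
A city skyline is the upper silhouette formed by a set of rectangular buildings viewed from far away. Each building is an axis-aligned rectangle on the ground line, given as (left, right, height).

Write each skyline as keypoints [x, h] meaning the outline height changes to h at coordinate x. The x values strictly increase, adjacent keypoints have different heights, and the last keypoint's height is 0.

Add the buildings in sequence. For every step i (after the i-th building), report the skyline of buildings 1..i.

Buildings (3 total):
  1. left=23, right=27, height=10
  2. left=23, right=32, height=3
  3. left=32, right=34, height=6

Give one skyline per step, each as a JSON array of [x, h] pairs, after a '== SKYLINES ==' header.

== SKYLINES ==
[[23,10],[27,0]]
[[23,10],[27,3],[32,0]]
[[23,10],[27,3],[32,6],[34,0]]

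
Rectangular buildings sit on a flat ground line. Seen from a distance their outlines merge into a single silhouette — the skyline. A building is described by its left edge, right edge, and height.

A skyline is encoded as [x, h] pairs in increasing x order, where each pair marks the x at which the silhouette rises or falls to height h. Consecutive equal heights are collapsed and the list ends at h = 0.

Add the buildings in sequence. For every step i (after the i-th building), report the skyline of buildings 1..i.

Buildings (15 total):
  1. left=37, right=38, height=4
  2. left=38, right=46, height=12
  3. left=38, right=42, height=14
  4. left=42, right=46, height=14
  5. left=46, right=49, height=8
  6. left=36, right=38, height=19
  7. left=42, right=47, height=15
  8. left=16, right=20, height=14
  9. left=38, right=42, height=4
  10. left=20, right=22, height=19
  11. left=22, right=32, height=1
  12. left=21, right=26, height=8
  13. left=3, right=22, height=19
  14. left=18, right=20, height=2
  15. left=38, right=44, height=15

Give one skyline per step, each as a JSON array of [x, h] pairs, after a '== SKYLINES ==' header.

== SKYLINES ==
[[37,4],[38,0]]
[[37,4],[38,12],[46,0]]
[[37,4],[38,14],[42,12],[46,0]]
[[37,4],[38,14],[46,0]]
[[37,4],[38,14],[46,8],[49,0]]
[[36,19],[38,14],[46,8],[49,0]]
[[36,19],[38,14],[42,15],[47,8],[49,0]]
[[16,14],[20,0],[36,19],[38,14],[42,15],[47,8],[49,0]]
[[16,14],[20,0],[36,19],[38,14],[42,15],[47,8],[49,0]]
[[16,14],[20,19],[22,0],[36,19],[38,14],[42,15],[47,8],[49,0]]
[[16,14],[20,19],[22,1],[32,0],[36,19],[38,14],[42,15],[47,8],[49,0]]
[[16,14],[20,19],[22,8],[26,1],[32,0],[36,19],[38,14],[42,15],[47,8],[49,0]]
[[3,19],[22,8],[26,1],[32,0],[36,19],[38,14],[42,15],[47,8],[49,0]]
[[3,19],[22,8],[26,1],[32,0],[36,19],[38,14],[42,15],[47,8],[49,0]]
[[3,19],[22,8],[26,1],[32,0],[36,19],[38,15],[47,8],[49,0]]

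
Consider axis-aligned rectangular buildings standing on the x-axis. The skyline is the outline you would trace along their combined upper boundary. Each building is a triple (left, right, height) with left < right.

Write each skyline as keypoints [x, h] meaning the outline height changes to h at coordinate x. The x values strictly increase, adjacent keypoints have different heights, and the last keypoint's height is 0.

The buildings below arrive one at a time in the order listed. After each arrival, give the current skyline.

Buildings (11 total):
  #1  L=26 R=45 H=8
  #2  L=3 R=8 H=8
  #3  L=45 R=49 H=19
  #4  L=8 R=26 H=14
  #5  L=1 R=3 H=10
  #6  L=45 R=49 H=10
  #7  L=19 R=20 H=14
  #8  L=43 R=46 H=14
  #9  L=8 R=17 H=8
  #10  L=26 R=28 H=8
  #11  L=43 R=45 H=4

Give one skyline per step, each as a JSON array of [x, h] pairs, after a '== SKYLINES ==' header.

== SKYLINES ==
[[26,8],[45,0]]
[[3,8],[8,0],[26,8],[45,0]]
[[3,8],[8,0],[26,8],[45,19],[49,0]]
[[3,8],[8,14],[26,8],[45,19],[49,0]]
[[1,10],[3,8],[8,14],[26,8],[45,19],[49,0]]
[[1,10],[3,8],[8,14],[26,8],[45,19],[49,0]]
[[1,10],[3,8],[8,14],[26,8],[45,19],[49,0]]
[[1,10],[3,8],[8,14],[26,8],[43,14],[45,19],[49,0]]
[[1,10],[3,8],[8,14],[26,8],[43,14],[45,19],[49,0]]
[[1,10],[3,8],[8,14],[26,8],[43,14],[45,19],[49,0]]
[[1,10],[3,8],[8,14],[26,8],[43,14],[45,19],[49,0]]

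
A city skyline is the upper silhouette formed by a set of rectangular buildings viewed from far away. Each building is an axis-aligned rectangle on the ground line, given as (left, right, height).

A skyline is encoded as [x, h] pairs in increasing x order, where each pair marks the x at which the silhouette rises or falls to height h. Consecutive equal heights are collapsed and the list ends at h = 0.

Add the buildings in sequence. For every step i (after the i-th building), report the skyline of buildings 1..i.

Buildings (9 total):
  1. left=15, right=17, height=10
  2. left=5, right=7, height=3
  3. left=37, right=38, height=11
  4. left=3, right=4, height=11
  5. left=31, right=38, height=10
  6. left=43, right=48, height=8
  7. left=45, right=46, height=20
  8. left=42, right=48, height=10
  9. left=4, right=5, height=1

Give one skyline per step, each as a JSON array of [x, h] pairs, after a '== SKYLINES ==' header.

== SKYLINES ==
[[15,10],[17,0]]
[[5,3],[7,0],[15,10],[17,0]]
[[5,3],[7,0],[15,10],[17,0],[37,11],[38,0]]
[[3,11],[4,0],[5,3],[7,0],[15,10],[17,0],[37,11],[38,0]]
[[3,11],[4,0],[5,3],[7,0],[15,10],[17,0],[31,10],[37,11],[38,0]]
[[3,11],[4,0],[5,3],[7,0],[15,10],[17,0],[31,10],[37,11],[38,0],[43,8],[48,0]]
[[3,11],[4,0],[5,3],[7,0],[15,10],[17,0],[31,10],[37,11],[38,0],[43,8],[45,20],[46,8],[48,0]]
[[3,11],[4,0],[5,3],[7,0],[15,10],[17,0],[31,10],[37,11],[38,0],[42,10],[45,20],[46,10],[48,0]]
[[3,11],[4,1],[5,3],[7,0],[15,10],[17,0],[31,10],[37,11],[38,0],[42,10],[45,20],[46,10],[48,0]]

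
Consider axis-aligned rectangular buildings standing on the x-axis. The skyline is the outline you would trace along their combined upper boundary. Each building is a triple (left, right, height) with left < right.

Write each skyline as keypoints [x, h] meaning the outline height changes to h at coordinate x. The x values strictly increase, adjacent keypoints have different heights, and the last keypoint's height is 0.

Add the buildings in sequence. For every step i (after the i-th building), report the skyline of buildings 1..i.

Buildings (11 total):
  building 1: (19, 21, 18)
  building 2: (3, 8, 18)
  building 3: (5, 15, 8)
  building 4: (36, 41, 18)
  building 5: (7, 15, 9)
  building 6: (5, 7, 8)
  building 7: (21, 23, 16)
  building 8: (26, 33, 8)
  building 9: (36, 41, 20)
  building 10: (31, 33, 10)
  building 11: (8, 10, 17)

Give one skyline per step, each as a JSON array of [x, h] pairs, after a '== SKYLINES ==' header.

== SKYLINES ==
[[19,18],[21,0]]
[[3,18],[8,0],[19,18],[21,0]]
[[3,18],[8,8],[15,0],[19,18],[21,0]]
[[3,18],[8,8],[15,0],[19,18],[21,0],[36,18],[41,0]]
[[3,18],[8,9],[15,0],[19,18],[21,0],[36,18],[41,0]]
[[3,18],[8,9],[15,0],[19,18],[21,0],[36,18],[41,0]]
[[3,18],[8,9],[15,0],[19,18],[21,16],[23,0],[36,18],[41,0]]
[[3,18],[8,9],[15,0],[19,18],[21,16],[23,0],[26,8],[33,0],[36,18],[41,0]]
[[3,18],[8,9],[15,0],[19,18],[21,16],[23,0],[26,8],[33,0],[36,20],[41,0]]
[[3,18],[8,9],[15,0],[19,18],[21,16],[23,0],[26,8],[31,10],[33,0],[36,20],[41,0]]
[[3,18],[8,17],[10,9],[15,0],[19,18],[21,16],[23,0],[26,8],[31,10],[33,0],[36,20],[41,0]]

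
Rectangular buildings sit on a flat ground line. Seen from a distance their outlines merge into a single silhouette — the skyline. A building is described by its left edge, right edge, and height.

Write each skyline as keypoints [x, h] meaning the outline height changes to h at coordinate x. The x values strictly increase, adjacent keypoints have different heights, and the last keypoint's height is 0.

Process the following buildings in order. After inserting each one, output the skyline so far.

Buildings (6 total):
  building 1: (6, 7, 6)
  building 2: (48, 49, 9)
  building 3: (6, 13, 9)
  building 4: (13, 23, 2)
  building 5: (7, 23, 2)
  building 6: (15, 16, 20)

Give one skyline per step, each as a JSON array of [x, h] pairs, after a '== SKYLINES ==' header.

== SKYLINES ==
[[6,6],[7,0]]
[[6,6],[7,0],[48,9],[49,0]]
[[6,9],[13,0],[48,9],[49,0]]
[[6,9],[13,2],[23,0],[48,9],[49,0]]
[[6,9],[13,2],[23,0],[48,9],[49,0]]
[[6,9],[13,2],[15,20],[16,2],[23,0],[48,9],[49,0]]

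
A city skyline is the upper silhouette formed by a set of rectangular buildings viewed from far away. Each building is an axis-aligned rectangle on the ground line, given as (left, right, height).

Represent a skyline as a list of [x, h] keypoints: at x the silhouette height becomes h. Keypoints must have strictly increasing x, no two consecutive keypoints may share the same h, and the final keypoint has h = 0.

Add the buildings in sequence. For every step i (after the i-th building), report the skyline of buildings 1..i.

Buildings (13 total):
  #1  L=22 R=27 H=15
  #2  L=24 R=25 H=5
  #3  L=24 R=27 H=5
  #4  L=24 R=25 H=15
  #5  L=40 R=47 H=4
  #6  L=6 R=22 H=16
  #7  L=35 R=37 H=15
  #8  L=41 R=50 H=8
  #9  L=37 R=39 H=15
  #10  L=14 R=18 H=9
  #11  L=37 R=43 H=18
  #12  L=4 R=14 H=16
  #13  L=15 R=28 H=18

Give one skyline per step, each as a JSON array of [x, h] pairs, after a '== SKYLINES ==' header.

== SKYLINES ==
[[22,15],[27,0]]
[[22,15],[27,0]]
[[22,15],[27,0]]
[[22,15],[27,0]]
[[22,15],[27,0],[40,4],[47,0]]
[[6,16],[22,15],[27,0],[40,4],[47,0]]
[[6,16],[22,15],[27,0],[35,15],[37,0],[40,4],[47,0]]
[[6,16],[22,15],[27,0],[35,15],[37,0],[40,4],[41,8],[50,0]]
[[6,16],[22,15],[27,0],[35,15],[39,0],[40,4],[41,8],[50,0]]
[[6,16],[22,15],[27,0],[35,15],[39,0],[40,4],[41,8],[50,0]]
[[6,16],[22,15],[27,0],[35,15],[37,18],[43,8],[50,0]]
[[4,16],[22,15],[27,0],[35,15],[37,18],[43,8],[50,0]]
[[4,16],[15,18],[28,0],[35,15],[37,18],[43,8],[50,0]]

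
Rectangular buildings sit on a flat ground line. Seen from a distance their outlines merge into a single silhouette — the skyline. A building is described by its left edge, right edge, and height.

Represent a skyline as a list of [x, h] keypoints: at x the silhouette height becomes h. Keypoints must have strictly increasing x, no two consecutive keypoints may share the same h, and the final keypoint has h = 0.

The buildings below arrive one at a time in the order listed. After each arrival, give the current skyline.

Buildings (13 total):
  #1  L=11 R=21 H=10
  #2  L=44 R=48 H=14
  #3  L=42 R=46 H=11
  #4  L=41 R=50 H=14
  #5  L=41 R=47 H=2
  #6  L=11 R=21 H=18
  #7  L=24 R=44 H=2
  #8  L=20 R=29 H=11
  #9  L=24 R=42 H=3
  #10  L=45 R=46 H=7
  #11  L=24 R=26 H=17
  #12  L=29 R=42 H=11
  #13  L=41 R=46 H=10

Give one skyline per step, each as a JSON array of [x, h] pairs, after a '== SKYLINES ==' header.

== SKYLINES ==
[[11,10],[21,0]]
[[11,10],[21,0],[44,14],[48,0]]
[[11,10],[21,0],[42,11],[44,14],[48,0]]
[[11,10],[21,0],[41,14],[50,0]]
[[11,10],[21,0],[41,14],[50,0]]
[[11,18],[21,0],[41,14],[50,0]]
[[11,18],[21,0],[24,2],[41,14],[50,0]]
[[11,18],[21,11],[29,2],[41,14],[50,0]]
[[11,18],[21,11],[29,3],[41,14],[50,0]]
[[11,18],[21,11],[29,3],[41,14],[50,0]]
[[11,18],[21,11],[24,17],[26,11],[29,3],[41,14],[50,0]]
[[11,18],[21,11],[24,17],[26,11],[41,14],[50,0]]
[[11,18],[21,11],[24,17],[26,11],[41,14],[50,0]]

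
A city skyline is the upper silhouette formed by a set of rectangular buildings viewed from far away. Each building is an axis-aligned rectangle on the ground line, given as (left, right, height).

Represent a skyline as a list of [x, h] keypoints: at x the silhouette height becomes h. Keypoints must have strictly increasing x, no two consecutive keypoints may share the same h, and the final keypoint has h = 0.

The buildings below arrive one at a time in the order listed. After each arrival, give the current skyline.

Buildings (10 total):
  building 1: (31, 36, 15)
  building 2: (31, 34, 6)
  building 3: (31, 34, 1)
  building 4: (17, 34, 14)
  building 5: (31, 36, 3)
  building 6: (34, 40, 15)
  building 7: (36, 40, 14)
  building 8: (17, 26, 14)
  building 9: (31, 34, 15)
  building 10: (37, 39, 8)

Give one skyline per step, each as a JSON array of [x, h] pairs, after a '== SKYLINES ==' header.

== SKYLINES ==
[[31,15],[36,0]]
[[31,15],[36,0]]
[[31,15],[36,0]]
[[17,14],[31,15],[36,0]]
[[17,14],[31,15],[36,0]]
[[17,14],[31,15],[40,0]]
[[17,14],[31,15],[40,0]]
[[17,14],[31,15],[40,0]]
[[17,14],[31,15],[40,0]]
[[17,14],[31,15],[40,0]]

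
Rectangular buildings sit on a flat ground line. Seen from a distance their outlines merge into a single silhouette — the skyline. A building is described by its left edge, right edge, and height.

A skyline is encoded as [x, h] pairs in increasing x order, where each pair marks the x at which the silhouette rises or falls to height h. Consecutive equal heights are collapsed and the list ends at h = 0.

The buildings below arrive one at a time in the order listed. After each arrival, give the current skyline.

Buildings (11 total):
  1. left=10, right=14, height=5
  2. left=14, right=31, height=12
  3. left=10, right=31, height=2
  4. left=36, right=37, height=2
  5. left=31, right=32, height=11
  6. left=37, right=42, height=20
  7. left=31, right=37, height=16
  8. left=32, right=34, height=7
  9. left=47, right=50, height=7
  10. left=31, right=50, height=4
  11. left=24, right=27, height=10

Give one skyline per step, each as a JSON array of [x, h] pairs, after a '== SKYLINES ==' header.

== SKYLINES ==
[[10,5],[14,0]]
[[10,5],[14,12],[31,0]]
[[10,5],[14,12],[31,0]]
[[10,5],[14,12],[31,0],[36,2],[37,0]]
[[10,5],[14,12],[31,11],[32,0],[36,2],[37,0]]
[[10,5],[14,12],[31,11],[32,0],[36,2],[37,20],[42,0]]
[[10,5],[14,12],[31,16],[37,20],[42,0]]
[[10,5],[14,12],[31,16],[37,20],[42,0]]
[[10,5],[14,12],[31,16],[37,20],[42,0],[47,7],[50,0]]
[[10,5],[14,12],[31,16],[37,20],[42,4],[47,7],[50,0]]
[[10,5],[14,12],[31,16],[37,20],[42,4],[47,7],[50,0]]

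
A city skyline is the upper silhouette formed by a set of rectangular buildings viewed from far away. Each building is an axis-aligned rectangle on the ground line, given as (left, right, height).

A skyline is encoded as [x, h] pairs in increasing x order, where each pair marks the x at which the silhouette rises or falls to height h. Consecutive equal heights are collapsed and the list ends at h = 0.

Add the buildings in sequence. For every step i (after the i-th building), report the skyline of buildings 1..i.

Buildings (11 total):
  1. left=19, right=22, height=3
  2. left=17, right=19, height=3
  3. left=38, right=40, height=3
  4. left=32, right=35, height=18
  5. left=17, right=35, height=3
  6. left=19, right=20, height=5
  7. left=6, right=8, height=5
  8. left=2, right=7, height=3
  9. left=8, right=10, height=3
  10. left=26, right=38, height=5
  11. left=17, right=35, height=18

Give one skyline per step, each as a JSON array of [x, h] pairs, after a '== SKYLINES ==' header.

== SKYLINES ==
[[19,3],[22,0]]
[[17,3],[22,0]]
[[17,3],[22,0],[38,3],[40,0]]
[[17,3],[22,0],[32,18],[35,0],[38,3],[40,0]]
[[17,3],[32,18],[35,0],[38,3],[40,0]]
[[17,3],[19,5],[20,3],[32,18],[35,0],[38,3],[40,0]]
[[6,5],[8,0],[17,3],[19,5],[20,3],[32,18],[35,0],[38,3],[40,0]]
[[2,3],[6,5],[8,0],[17,3],[19,5],[20,3],[32,18],[35,0],[38,3],[40,0]]
[[2,3],[6,5],[8,3],[10,0],[17,3],[19,5],[20,3],[32,18],[35,0],[38,3],[40,0]]
[[2,3],[6,5],[8,3],[10,0],[17,3],[19,5],[20,3],[26,5],[32,18],[35,5],[38,3],[40,0]]
[[2,3],[6,5],[8,3],[10,0],[17,18],[35,5],[38,3],[40,0]]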